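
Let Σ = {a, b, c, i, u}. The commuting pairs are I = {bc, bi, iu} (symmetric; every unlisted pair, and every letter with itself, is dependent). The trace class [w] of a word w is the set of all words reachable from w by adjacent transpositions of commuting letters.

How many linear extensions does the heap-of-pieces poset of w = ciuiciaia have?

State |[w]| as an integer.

3

piece 0:c — minimal
piece 1:i rests on {0:c}
piece 2:u rests on {0:c}
piece 3:i rests on {1:i}
piece 4:c rests on {2:u, 3:i}
piece 5:i rests on {4:c}
piece 6:a rests on {5:i}
piece 7:i rests on {6:a}
piece 8:a rests on {7:i}
minimal pieces: {0:c}
ways to finish when only these pieces remain (= sum over removing one remaining piece with nothing left below it):
  1 left: {8}→1
  2 left: {7,8}→1
  3 left: {6,7,8}→1
  4 left: {5,6,7,8}→1
  5 left: {4,5,6,7,8}→1
  6 left: {2,4,5,6,7,8}→1  {3,4,5,6,7,8}→1
  7 left: {1,3,4,5,6,7,8}→1  {2,3,4,5,6,7,8}→2
  placing 0:c first → 3 extensions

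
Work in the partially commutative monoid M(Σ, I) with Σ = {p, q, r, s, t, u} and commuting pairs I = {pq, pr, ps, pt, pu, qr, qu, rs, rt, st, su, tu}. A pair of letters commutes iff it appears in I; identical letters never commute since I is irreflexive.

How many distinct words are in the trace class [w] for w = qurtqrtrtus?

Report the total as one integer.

1386

#0=q has no predecessor
#1=u has no predecessor
#2=r depends on [1:u]
#3=t depends on [0:q]
#4=q depends on [3:t]
#5=r depends on [2:r]
#6=t depends on [4:q]
#7=r depends on [5:r]
#8=t depends on [6:t]
#9=u depends on [7:r]
#10=s depends on [4:q]
sources: [0:q, 1:u]
N(rest) = Σ N(rest − s) over sources s of rest; N(one piece) = 1:
  size 1 → [8]=1  [9]=1  [10]=1
  size 2 → [6,8]=1  [7,9]=1  [8,9]=2  [8,10]=2  [9,10]=2
  size 3 → [5,7,9]=1  [6,8,9]=3  [6,8,10]=3  [7,8,9]=3  [7,9,10]=3  [8,9,10]=6
  size 4 → [2,5,7,9]=1  [4,6,8,10]=3  [5,7,8,9]=4  [5,7,9,10]=4  [6,7,8,9]=6  [6,8,9,10]=12  [7,8,9,10]=12
  size 5 → [1,2,5,7,9]=1  [2,5,7,8,9]=5  [2,5,7,9,10]=5  [3,4,6,8,10]=3  [4,6,8,9,10]=15  [5,6,7,8,9]=10  [5,7,8,9,10]=20  [6,7,8,9,10]=30
  size 6 → [0,3,4,6,8,10]=3  [1,2,5,7,8,9]=6  [1,2,5,7,9,10]=6  [2,5,6,7,8,9]=15  [2,5,7,8,9,10]=30  [3,4,6,8,9,10]=18  [4,6,7,8,9,10]=45  [5,6,7,8,9,10]=60
  size 7 → [0,3,4,6,8,9,10]=21  [1,2,5,6,7,8,9]=21  [1,2,5,7,8,9,10]=42  [2,5,6,7,8,9,10]=105  [3,4,6,7,8,9,10]=63  [4,5,6,7,8,9,10]=105
  size 8 → [0,3,4,6,7,8,9,10]=84  [1,2,5,6,7,8,9,10]=168  [2,4,5,6,7,8,9,10]=210  [3,4,5,6,7,8,9,10]=168
  size 9 → [0,3,4,5,6,7,8,9,10]=252  [1,2,4,5,6,7,8,9,10]=378  [2,3,4,5,6,7,8,9,10]=378
  first=0(q) contributes 756
  first=1(u) contributes 630
|[w]| = 1386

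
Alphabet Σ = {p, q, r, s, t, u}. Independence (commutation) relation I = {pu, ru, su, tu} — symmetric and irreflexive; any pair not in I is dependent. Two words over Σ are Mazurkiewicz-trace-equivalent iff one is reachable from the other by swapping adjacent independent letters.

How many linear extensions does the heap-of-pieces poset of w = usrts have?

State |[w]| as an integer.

5

0(u) covers ∅
1(s) covers ∅
2(r) covers 1:s
3(t) covers 2:r
4(s) covers 3:t
floor of heap: 0:u, 1:s
completions by unplaced set U, small U first (add the entries for U minus each lowest piece of U):
  |U|=1: {0}:1  {4}:1
  |U|=2: {0,4}:2  {3,4}:1
  |U|=3: {0,3,4}:3  {2,3,4}:1
  start at 0(u): 1
  start at 1(s): 4
sum over floor = 5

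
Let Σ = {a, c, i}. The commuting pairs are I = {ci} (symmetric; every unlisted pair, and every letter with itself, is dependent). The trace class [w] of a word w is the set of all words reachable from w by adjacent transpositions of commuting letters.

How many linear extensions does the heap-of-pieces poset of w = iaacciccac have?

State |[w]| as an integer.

5

#0=i has no predecessor
#1=a depends on [0:i]
#2=a depends on [1:a]
#3=c depends on [2:a]
#4=c depends on [3:c]
#5=i depends on [2:a]
#6=c depends on [4:c]
#7=c depends on [6:c]
#8=a depends on [5:i, 7:c]
#9=c depends on [8:a]
sources: [0:i]
N(rest) = Σ N(rest − s) over sources s of rest; N(one piece) = 1:
  size 1 → [9]=1
  size 2 → [8,9]=1
  size 3 → [5,8,9]=1  [7,8,9]=1
  size 4 → [5,7,8,9]=2  [6,7,8,9]=1
  size 5 → [4,6,7,8,9]=1  [5,6,7,8,9]=3
  size 6 → [3,4,6,7,8,9]=1  [4,5,6,7,8,9]=4
  size 7 → [3,4,5,6,7,8,9]=5
  size 8 → [2,3,4,5,6,7,8,9]=5
  first=0(i) contributes 5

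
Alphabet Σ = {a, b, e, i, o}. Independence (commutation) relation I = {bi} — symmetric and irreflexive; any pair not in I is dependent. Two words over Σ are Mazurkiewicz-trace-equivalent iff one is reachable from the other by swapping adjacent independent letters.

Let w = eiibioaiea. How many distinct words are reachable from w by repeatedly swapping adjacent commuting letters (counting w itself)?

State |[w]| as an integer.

4

0(e) covers ∅
1(i) covers 0:e
2(i) covers 1:i
3(b) covers 0:e
4(i) covers 2:i
5(o) covers 3:b, 4:i
6(a) covers 5:o
7(i) covers 6:a
8(e) covers 7:i
9(a) covers 8:e
floor of heap: 0:e
completions by unplaced set U, small U first (add the entries for U minus each lowest piece of U):
  |U|=1: {9}:1
  |U|=2: {8,9}:1
  |U|=3: {7,8,9}:1
  |U|=4: {6,7,8,9}:1
  |U|=5: {5,6,7,8,9}:1
  |U|=6: {3,5,6,7,8,9}:1  {4,5,6,7,8,9}:1
  |U|=7: {2,4,5,6,7,8,9}:1  {3,4,5,6,7,8,9}:2
  |U|=8: {1,2,4,5,6,7,8,9}:1  {2,3,4,5,6,7,8,9}:3
  start at 0(e): 4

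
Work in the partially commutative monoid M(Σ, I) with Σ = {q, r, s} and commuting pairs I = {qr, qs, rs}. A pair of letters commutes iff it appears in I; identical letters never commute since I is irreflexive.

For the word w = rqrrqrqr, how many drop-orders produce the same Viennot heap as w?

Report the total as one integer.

#0=r has no predecessor
#1=q has no predecessor
#2=r depends on [0:r]
#3=r depends on [2:r]
#4=q depends on [1:q]
#5=r depends on [3:r]
#6=q depends on [4:q]
#7=r depends on [5:r]
sources: [0:r, 1:q]
N(rest) = Σ N(rest − s) over sources s of rest; N(one piece) = 1:
  size 1 → [6]=1  [7]=1
  size 2 → [4,6]=1  [5,7]=1  [6,7]=2
  size 3 → [1,4,6]=1  [3,5,7]=1  [4,6,7]=3  [5,6,7]=3
  size 4 → [1,4,6,7]=4  [2,3,5,7]=1  [3,5,6,7]=4  [4,5,6,7]=6
  size 5 → [0,2,3,5,7]=1  [1,4,5,6,7]=10  [2,3,5,6,7]=5  [3,4,5,6,7]=10
  size 6 → [0,2,3,5,6,7]=6  [1,3,4,5,6,7]=20  [2,3,4,5,6,7]=15
  first=0(r) contributes 35
  first=1(q) contributes 21
|[w]| = 56

56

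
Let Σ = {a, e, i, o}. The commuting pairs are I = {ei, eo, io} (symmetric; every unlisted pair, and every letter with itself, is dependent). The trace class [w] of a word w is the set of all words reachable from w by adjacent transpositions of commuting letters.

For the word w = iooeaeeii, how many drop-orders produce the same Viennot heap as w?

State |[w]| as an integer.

0(i) covers ∅
1(o) covers ∅
2(o) covers 1:o
3(e) covers ∅
4(a) covers 0:i, 2:o, 3:e
5(e) covers 4:a
6(e) covers 5:e
7(i) covers 4:a
8(i) covers 7:i
floor of heap: 0:i, 1:o, 3:e
completions by unplaced set U, small U first (add the entries for U minus each lowest piece of U):
  |U|=1: {6}:1  {8}:1
  |U|=2: {5,6}:1  {6,8}:2  {7,8}:1
  |U|=3: {5,6,8}:3  {6,7,8}:3
  |U|=4: {5,6,7,8}:6
  |U|=5: {4,5,6,7,8}:6
  |U|=6: {0,4,5,6,7,8}:6  {2,4,5,6,7,8}:6  {3,4,5,6,7,8}:6
  |U|=7: {0,2,4,5,6,7,8}:12  {0,3,4,5,6,7,8}:12  {1,2,4,5,6,7,8}:6  {2,3,4,5,6,7,8}:12
  start at 0(i): 18
  start at 1(o): 36
  start at 3(e): 18
sum over floor = 72

72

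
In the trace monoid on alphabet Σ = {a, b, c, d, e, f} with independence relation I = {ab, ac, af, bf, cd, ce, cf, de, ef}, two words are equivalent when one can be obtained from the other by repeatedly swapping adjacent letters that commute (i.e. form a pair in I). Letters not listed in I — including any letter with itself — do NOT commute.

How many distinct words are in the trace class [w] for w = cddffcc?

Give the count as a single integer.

35

piece 0:c — minimal
piece 1:d — minimal
piece 2:d rests on {1:d}
piece 3:f rests on {2:d}
piece 4:f rests on {3:f}
piece 5:c rests on {0:c}
piece 6:c rests on {5:c}
minimal pieces: {0:c, 1:d}
ways to finish when only these pieces remain (= sum over removing one remaining piece with nothing left below it):
  1 left: {4}→1  {6}→1
  2 left: {3,4}→1  {4,6}→2  {5,6}→1
  3 left: {0,5,6}→1  {2,3,4}→1  {3,4,6}→3  {4,5,6}→3
  4 left: {0,4,5,6}→4  {1,2,3,4}→1  {2,3,4,6}→4  {3,4,5,6}→6
  5 left: {0,3,4,5,6}→10  {1,2,3,4,6}→5  {2,3,4,5,6}→10
  placing 0:c first → 15 extensions
  placing 1:d first → 20 extensions
total linear extensions = 35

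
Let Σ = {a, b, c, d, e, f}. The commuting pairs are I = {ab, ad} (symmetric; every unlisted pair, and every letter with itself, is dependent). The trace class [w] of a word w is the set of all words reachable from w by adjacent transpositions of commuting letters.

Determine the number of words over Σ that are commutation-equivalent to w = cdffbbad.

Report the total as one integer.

0(c) covers ∅
1(d) covers 0:c
2(f) covers 1:d
3(f) covers 2:f
4(b) covers 3:f
5(b) covers 4:b
6(a) covers 3:f
7(d) covers 5:b
floor of heap: 0:c
completions by unplaced set U, small U first (add the entries for U minus each lowest piece of U):
  |U|=1: {6}:1  {7}:1
  |U|=2: {5,7}:1  {6,7}:2
  |U|=3: {4,5,7}:1  {5,6,7}:3
  |U|=4: {4,5,6,7}:4
  |U|=5: {3,4,5,6,7}:4
  |U|=6: {2,3,4,5,6,7}:4
  start at 0(c): 4

4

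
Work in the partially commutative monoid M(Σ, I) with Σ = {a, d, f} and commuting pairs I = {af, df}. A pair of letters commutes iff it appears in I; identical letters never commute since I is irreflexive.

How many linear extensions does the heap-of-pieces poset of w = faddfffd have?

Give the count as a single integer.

0(f) covers ∅
1(a) covers ∅
2(d) covers 1:a
3(d) covers 2:d
4(f) covers 0:f
5(f) covers 4:f
6(f) covers 5:f
7(d) covers 3:d
floor of heap: 0:f, 1:a
completions by unplaced set U, small U first (add the entries for U minus each lowest piece of U):
  |U|=1: {6}:1  {7}:1
  |U|=2: {3,7}:1  {5,6}:1  {6,7}:2
  |U|=3: {2,3,7}:1  {3,6,7}:3  {4,5,6}:1  {5,6,7}:3
  |U|=4: {0,4,5,6}:1  {1,2,3,7}:1  {2,3,6,7}:4  {3,5,6,7}:6  {4,5,6,7}:4
  |U|=5: {0,4,5,6,7}:5  {1,2,3,6,7}:5  {2,3,5,6,7}:10  {3,4,5,6,7}:10
  |U|=6: {0,3,4,5,6,7}:15  {1,2,3,5,6,7}:15  {2,3,4,5,6,7}:20
  start at 0(f): 35
  start at 1(a): 35
sum over floor = 70

70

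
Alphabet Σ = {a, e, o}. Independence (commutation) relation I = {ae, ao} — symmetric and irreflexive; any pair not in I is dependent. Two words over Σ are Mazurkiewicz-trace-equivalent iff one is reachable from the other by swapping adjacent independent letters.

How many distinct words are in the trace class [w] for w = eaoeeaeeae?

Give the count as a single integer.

120

0(e) covers ∅
1(a) covers ∅
2(o) covers 0:e
3(e) covers 2:o
4(e) covers 3:e
5(a) covers 1:a
6(e) covers 4:e
7(e) covers 6:e
8(a) covers 5:a
9(e) covers 7:e
floor of heap: 0:e, 1:a
completions by unplaced set U, small U first (add the entries for U minus each lowest piece of U):
  |U|=1: {8}:1  {9}:1
  |U|=2: {5,8}:1  {7,9}:1  {8,9}:2
  |U|=3: {1,5,8}:1  {5,8,9}:3  {6,7,9}:1  {7,8,9}:3
  |U|=4: {1,5,8,9}:4  {4,6,7,9}:1  {5,7,8,9}:6  {6,7,8,9}:4
  |U|=5: {1,5,7,8,9}:10  {3,4,6,7,9}:1  {4,6,7,8,9}:5  {5,6,7,8,9}:10
  |U|=6: {1,5,6,7,8,9}:20  {2,3,4,6,7,9}:1  {3,4,6,7,8,9}:6  {4,5,6,7,8,9}:15
  |U|=7: {0,2,3,4,6,7,9}:1  {1,4,5,6,7,8,9}:35  {2,3,4,6,7,8,9}:7  {3,4,5,6,7,8,9}:21
  |U|=8: {0,2,3,4,6,7,8,9}:8  {1,3,4,5,6,7,8,9}:56  {2,3,4,5,6,7,8,9}:28
  start at 0(e): 84
  start at 1(a): 36
sum over floor = 120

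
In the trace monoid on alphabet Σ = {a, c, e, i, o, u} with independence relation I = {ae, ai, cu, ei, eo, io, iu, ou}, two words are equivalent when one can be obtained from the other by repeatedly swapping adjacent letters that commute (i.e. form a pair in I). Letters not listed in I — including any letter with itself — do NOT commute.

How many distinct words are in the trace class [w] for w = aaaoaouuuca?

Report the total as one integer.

drop 0:a onto floor
drop 1:a onto {0:a}
drop 2:a onto {1:a}
drop 3:o onto {2:a}
drop 4:a onto {3:o}
drop 5:o onto {4:a}
drop 6:u onto {4:a}
drop 7:u onto {6:u}
drop 8:u onto {7:u}
drop 9:c onto {5:o}
drop 10:a onto {8:u, 9:c}
ground layer = {0:a}
drop-orders for the pieces not yet dropped (sum over which currently-grounded one goes next):
  1 to go: {10} 1
  2 to go: {8,10} 1  {9,10} 1
  3 to go: {5,9,10} 1  {7,8,10} 1  {8,9,10} 2
  4 to go: {5,8,9,10} 3  {6,7,8,10} 1  {7,8,9,10} 3
  5 to go: {5,7,8,9,10} 6  {6,7,8,9,10} 4
  6 to go: {5,6,7,8,9,10} 10
  7 to go: {4,5,6,7,8,9,10} 10
  8 to go: {3,4,5,6,7,8,9,10} 10
  9 to go: {2,3,4,5,6,7,8,9,10} 10
  if 0:a drops first: 10 orders

10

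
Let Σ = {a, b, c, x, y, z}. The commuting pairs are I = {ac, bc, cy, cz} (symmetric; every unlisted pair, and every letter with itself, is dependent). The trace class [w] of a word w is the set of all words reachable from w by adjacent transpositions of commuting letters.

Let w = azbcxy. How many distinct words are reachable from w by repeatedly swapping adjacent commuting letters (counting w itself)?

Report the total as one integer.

4

#0=a has no predecessor
#1=z depends on [0:a]
#2=b depends on [1:z]
#3=c has no predecessor
#4=x depends on [2:b, 3:c]
#5=y depends on [4:x]
sources: [0:a, 3:c]
N(rest) = Σ N(rest − s) over sources s of rest; N(one piece) = 1:
  size 1 → [5]=1
  size 2 → [4,5]=1
  size 3 → [2,4,5]=1  [3,4,5]=1
  size 4 → [1,2,4,5]=1  [2,3,4,5]=2
  first=0(a) contributes 3
  first=3(c) contributes 1
|[w]| = 4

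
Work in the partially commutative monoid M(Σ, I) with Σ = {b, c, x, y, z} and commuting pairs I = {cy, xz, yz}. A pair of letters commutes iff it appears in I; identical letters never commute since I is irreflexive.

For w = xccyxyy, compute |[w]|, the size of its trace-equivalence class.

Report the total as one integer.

piece 0:x — minimal
piece 1:c rests on {0:x}
piece 2:c rests on {1:c}
piece 3:y rests on {0:x}
piece 4:x rests on {2:c, 3:y}
piece 5:y rests on {4:x}
piece 6:y rests on {5:y}
minimal pieces: {0:x}
ways to finish when only these pieces remain (= sum over removing one remaining piece with nothing left below it):
  1 left: {6}→1
  2 left: {5,6}→1
  3 left: {4,5,6}→1
  4 left: {2,4,5,6}→1  {3,4,5,6}→1
  5 left: {1,2,4,5,6}→1  {2,3,4,5,6}→2
  placing 0:x first → 3 extensions

3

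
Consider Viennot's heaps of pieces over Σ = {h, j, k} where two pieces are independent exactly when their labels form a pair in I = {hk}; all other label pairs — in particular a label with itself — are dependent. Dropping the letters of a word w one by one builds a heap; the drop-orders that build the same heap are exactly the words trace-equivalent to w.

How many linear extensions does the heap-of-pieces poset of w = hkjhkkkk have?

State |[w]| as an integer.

drop 0:h onto floor
drop 1:k onto floor
drop 2:j onto {0:h, 1:k}
drop 3:h onto {2:j}
drop 4:k onto {2:j}
drop 5:k onto {4:k}
drop 6:k onto {5:k}
drop 7:k onto {6:k}
ground layer = {0:h, 1:k}
drop-orders for the pieces not yet dropped (sum over which currently-grounded one goes next):
  1 to go: {3} 1  {7} 1
  2 to go: {3,7} 2  {6,7} 1
  3 to go: {3,6,7} 3  {5,6,7} 1
  4 to go: {3,5,6,7} 4  {4,5,6,7} 1
  5 to go: {3,4,5,6,7} 5
  6 to go: {2,3,4,5,6,7} 5
  if 0:h drops first: 5 orders
  if 1:k drops first: 5 orders
heap linearizations: 10

10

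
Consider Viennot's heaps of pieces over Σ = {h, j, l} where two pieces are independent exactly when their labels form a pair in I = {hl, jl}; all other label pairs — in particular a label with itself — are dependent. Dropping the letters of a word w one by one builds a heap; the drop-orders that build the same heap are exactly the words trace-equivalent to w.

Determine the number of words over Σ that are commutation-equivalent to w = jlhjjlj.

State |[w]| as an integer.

21

drop 0:j onto floor
drop 1:l onto floor
drop 2:h onto {0:j}
drop 3:j onto {2:h}
drop 4:j onto {3:j}
drop 5:l onto {1:l}
drop 6:j onto {4:j}
ground layer = {0:j, 1:l}
drop-orders for the pieces not yet dropped (sum over which currently-grounded one goes next):
  1 to go: {5} 1  {6} 1
  2 to go: {1,5} 1  {4,6} 1  {5,6} 2
  3 to go: {1,5,6} 3  {3,4,6} 1  {4,5,6} 3
  4 to go: {1,4,5,6} 6  {2,3,4,6} 1  {3,4,5,6} 4
  5 to go: {0,2,3,4,6} 1  {1,3,4,5,6} 10  {2,3,4,5,6} 5
  if 0:j drops first: 15 orders
  if 1:l drops first: 6 orders
heap linearizations: 21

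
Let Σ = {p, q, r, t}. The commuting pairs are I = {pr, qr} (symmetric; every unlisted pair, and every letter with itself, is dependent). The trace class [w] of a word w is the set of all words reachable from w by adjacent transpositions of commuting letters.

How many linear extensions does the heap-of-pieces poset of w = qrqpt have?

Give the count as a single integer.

4

#0=q has no predecessor
#1=r has no predecessor
#2=q depends on [0:q]
#3=p depends on [2:q]
#4=t depends on [1:r, 3:p]
sources: [0:q, 1:r]
N(rest) = Σ N(rest − s) over sources s of rest; N(one piece) = 1:
  size 1 → [4]=1
  size 2 → [1,4]=1  [3,4]=1
  size 3 → [1,3,4]=2  [2,3,4]=1
  first=0(q) contributes 3
  first=1(r) contributes 1
|[w]| = 4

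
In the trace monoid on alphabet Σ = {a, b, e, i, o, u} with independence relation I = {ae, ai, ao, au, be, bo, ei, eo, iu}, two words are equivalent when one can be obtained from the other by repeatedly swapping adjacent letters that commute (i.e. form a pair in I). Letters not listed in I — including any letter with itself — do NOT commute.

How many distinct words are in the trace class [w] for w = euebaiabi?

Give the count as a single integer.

piece 0:e — minimal
piece 1:u rests on {0:e}
piece 2:e rests on {1:u}
piece 3:b rests on {1:u}
piece 4:a rests on {3:b}
piece 5:i rests on {3:b}
piece 6:a rests on {4:a}
piece 7:b rests on {5:i, 6:a}
piece 8:i rests on {7:b}
minimal pieces: {0:e}
ways to finish when only these pieces remain (= sum over removing one remaining piece with nothing left below it):
  1 left: {2}→1  {8}→1
  2 left: {2,8}→2  {7,8}→1
  3 left: {2,7,8}→3  {5,7,8}→1  {6,7,8}→1
  4 left: {2,5,7,8}→4  {2,6,7,8}→4  {4,6,7,8}→1  {5,6,7,8}→2
  5 left: {2,4,6,7,8}→5  {2,5,6,7,8}→10  {4,5,6,7,8}→3
  6 left: {2,4,5,6,7,8}→18  {3,4,5,6,7,8}→3
  7 left: {2,3,4,5,6,7,8}→21
  placing 0:e first → 21 extensions

21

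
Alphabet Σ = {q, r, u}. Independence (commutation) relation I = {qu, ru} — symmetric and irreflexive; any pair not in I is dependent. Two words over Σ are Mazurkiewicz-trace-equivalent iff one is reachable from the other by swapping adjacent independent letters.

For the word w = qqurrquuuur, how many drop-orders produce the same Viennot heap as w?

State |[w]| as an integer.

0(q) covers ∅
1(q) covers 0:q
2(u) covers ∅
3(r) covers 1:q
4(r) covers 3:r
5(q) covers 4:r
6(u) covers 2:u
7(u) covers 6:u
8(u) covers 7:u
9(u) covers 8:u
10(r) covers 5:q
floor of heap: 0:q, 2:u
completions by unplaced set U, small U first (add the entries for U minus each lowest piece of U):
  |U|=1: {9}:1  {10}:1
  |U|=2: {5,10}:1  {8,9}:1  {9,10}:2
  |U|=3: {4,5,10}:1  {5,9,10}:3  {7,8,9}:1  {8,9,10}:3
  |U|=4: {3,4,5,10}:1  {4,5,9,10}:4  {5,8,9,10}:6  {6,7,8,9}:1  {7,8,9,10}:4
  |U|=5: {1,3,4,5,10}:1  {2,6,7,8,9}:1  {3,4,5,9,10}:5  {4,5,8,9,10}:10  {5,7,8,9,10}:10  {6,7,8,9,10}:5
  |U|=6: {0,1,3,4,5,10}:1  {1,3,4,5,9,10}:6  {2,6,7,8,9,10}:6  {3,4,5,8,9,10}:15  {4,5,7,8,9,10}:20  {5,6,7,8,9,10}:15
  |U|=7: {0,1,3,4,5,9,10}:7  {1,3,4,5,8,9,10}:21  {2,5,6,7,8,9,10}:21  {3,4,5,7,8,9,10}:35  {4,5,6,7,8,9,10}:35
  |U|=8: {0,1,3,4,5,8,9,10}:28  {1,3,4,5,7,8,9,10}:56  {2,4,5,6,7,8,9,10}:56  {3,4,5,6,7,8,9,10}:70
  |U|=9: {0,1,3,4,5,7,8,9,10}:84  {1,3,4,5,6,7,8,9,10}:126  {2,3,4,5,6,7,8,9,10}:126
  start at 0(q): 252
  start at 2(u): 210
sum over floor = 462

462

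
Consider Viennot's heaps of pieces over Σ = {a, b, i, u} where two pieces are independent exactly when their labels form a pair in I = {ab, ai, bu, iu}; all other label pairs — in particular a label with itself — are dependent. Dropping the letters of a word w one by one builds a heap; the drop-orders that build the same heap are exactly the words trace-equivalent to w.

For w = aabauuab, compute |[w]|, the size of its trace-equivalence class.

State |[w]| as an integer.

28

piece 0:a — minimal
piece 1:a rests on {0:a}
piece 2:b — minimal
piece 3:a rests on {1:a}
piece 4:u rests on {3:a}
piece 5:u rests on {4:u}
piece 6:a rests on {5:u}
piece 7:b rests on {2:b}
minimal pieces: {0:a, 2:b}
ways to finish when only these pieces remain (= sum over removing one remaining piece with nothing left below it):
  1 left: {6}→1  {7}→1
  2 left: {2,7}→1  {5,6}→1  {6,7}→2
  3 left: {2,6,7}→3  {4,5,6}→1  {5,6,7}→3
  4 left: {2,5,6,7}→6  {3,4,5,6}→1  {4,5,6,7}→4
  5 left: {1,3,4,5,6}→1  {2,4,5,6,7}→10  {3,4,5,6,7}→5
  6 left: {0,1,3,4,5,6}→1  {1,3,4,5,6,7}→6  {2,3,4,5,6,7}→15
  placing 0:a first → 21 extensions
  placing 2:b first → 7 extensions
total linear extensions = 28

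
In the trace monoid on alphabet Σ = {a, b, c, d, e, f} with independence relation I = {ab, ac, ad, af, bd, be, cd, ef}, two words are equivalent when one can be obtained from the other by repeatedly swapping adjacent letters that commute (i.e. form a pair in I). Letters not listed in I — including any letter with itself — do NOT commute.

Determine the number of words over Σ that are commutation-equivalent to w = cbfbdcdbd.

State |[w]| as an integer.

20

0(c) covers ∅
1(b) covers 0:c
2(f) covers 1:b
3(b) covers 2:f
4(d) covers 2:f
5(c) covers 3:b
6(d) covers 4:d
7(b) covers 5:c
8(d) covers 6:d
floor of heap: 0:c
completions by unplaced set U, small U first (add the entries for U minus each lowest piece of U):
  |U|=1: {7}:1  {8}:1
  |U|=2: {5,7}:1  {6,8}:1  {7,8}:2
  |U|=3: {3,5,7}:1  {4,6,8}:1  {5,7,8}:3  {6,7,8}:3
  |U|=4: {3,5,7,8}:4  {4,6,7,8}:4  {5,6,7,8}:6
  |U|=5: {3,5,6,7,8}:10  {4,5,6,7,8}:10
  |U|=6: {3,4,5,6,7,8}:20
  |U|=7: {2,3,4,5,6,7,8}:20
  start at 0(c): 20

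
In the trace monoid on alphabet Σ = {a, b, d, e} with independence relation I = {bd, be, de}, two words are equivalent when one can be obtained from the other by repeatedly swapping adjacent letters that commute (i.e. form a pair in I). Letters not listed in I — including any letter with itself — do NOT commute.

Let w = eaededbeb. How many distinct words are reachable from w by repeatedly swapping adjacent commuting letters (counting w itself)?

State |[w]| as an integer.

#0=e has no predecessor
#1=a depends on [0:e]
#2=e depends on [1:a]
#3=d depends on [1:a]
#4=e depends on [2:e]
#5=d depends on [3:d]
#6=b depends on [1:a]
#7=e depends on [4:e]
#8=b depends on [6:b]
sources: [0:e]
N(rest) = Σ N(rest − s) over sources s of rest; N(one piece) = 1:
  size 1 → [5]=1  [7]=1  [8]=1
  size 2 → [3,5]=1  [4,7]=1  [5,7]=2  [5,8]=2  [6,8]=1  [7,8]=2
  size 3 → [2,4,7]=1  [3,5,7]=3  [3,5,8]=3  [4,5,7]=3  [4,7,8]=3  [5,6,8]=3  [5,7,8]=6  [6,7,8]=3
  size 4 → [2,4,5,7]=4  [2,4,7,8]=4  [3,4,5,7]=6  [3,5,6,8]=6  [3,5,7,8]=12  [4,5,7,8]=12  [4,6,7,8]=6  [5,6,7,8]=12
  size 5 → [2,3,4,5,7]=10  [2,4,5,7,8]=20  [2,4,6,7,8]=10  [3,4,5,7,8]=30  [3,5,6,7,8]=30  [4,5,6,7,8]=30
  size 6 → [2,3,4,5,7,8]=60  [2,4,5,6,7,8]=60  [3,4,5,6,7,8]=90
  size 7 → [2,3,4,5,6,7,8]=210
  first=0(e) contributes 210

210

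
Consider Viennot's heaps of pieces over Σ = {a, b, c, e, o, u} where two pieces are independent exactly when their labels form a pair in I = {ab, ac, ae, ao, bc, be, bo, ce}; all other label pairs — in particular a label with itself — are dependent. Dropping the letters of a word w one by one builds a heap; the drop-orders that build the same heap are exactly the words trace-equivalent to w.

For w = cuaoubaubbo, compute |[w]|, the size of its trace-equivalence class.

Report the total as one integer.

12

0(c) covers ∅
1(u) covers 0:c
2(a) covers 1:u
3(o) covers 1:u
4(u) covers 2:a, 3:o
5(b) covers 4:u
6(a) covers 4:u
7(u) covers 5:b, 6:a
8(b) covers 7:u
9(b) covers 8:b
10(o) covers 7:u
floor of heap: 0:c
completions by unplaced set U, small U first (add the entries for U minus each lowest piece of U):
  |U|=1: {9}:1  {10}:1
  |U|=2: {8,9}:1  {9,10}:2
  |U|=3: {8,9,10}:3
  |U|=4: {7,8,9,10}:3
  |U|=5: {5,7,8,9,10}:3  {6,7,8,9,10}:3
  |U|=6: {5,6,7,8,9,10}:6
  |U|=7: {4,5,6,7,8,9,10}:6
  |U|=8: {2,4,5,6,7,8,9,10}:6  {3,4,5,6,7,8,9,10}:6
  |U|=9: {2,3,4,5,6,7,8,9,10}:12
  start at 0(c): 12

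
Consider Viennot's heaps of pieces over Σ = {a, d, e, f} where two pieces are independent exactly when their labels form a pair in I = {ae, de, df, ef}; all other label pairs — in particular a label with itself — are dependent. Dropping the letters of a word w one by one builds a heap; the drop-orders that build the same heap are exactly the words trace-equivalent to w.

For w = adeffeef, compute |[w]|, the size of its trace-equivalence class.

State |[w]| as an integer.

drop 0:a onto floor
drop 1:d onto {0:a}
drop 2:e onto floor
drop 3:f onto {0:a}
drop 4:f onto {3:f}
drop 5:e onto {2:e}
drop 6:e onto {5:e}
drop 7:f onto {4:f}
ground layer = {0:a, 2:e}
drop-orders for the pieces not yet dropped (sum over which currently-grounded one goes next):
  1 to go: {1} 1  {6} 1  {7} 1
  2 to go: {1,6} 2  {1,7} 2  {4,7} 1  {5,6} 1  {6,7} 2
  3 to go: {1,4,7} 3  {1,5,6} 3  {1,6,7} 6  {2,5,6} 1  {3,4,7} 1  {4,6,7} 3  {5,6,7} 3
  4 to go: {1,2,5,6} 4  {1,3,4,7} 4  {1,4,6,7} 12  {1,5,6,7} 12  {2,5,6,7} 4  {3,4,6,7} 4  {4,5,6,7} 6
  5 to go: {0,1,3,4,7} 4  {1,2,5,6,7} 20  {1,3,4,6,7} 20  {1,4,5,6,7} 30  {2,4,5,6,7} 10  {3,4,5,6,7} 10
  6 to go: {0,1,3,4,6,7} 24  {1,2,4,5,6,7} 60  {1,3,4,5,6,7} 60  {2,3,4,5,6,7} 20
  if 0:a drops first: 140 orders
  if 2:e drops first: 84 orders
heap linearizations: 224

224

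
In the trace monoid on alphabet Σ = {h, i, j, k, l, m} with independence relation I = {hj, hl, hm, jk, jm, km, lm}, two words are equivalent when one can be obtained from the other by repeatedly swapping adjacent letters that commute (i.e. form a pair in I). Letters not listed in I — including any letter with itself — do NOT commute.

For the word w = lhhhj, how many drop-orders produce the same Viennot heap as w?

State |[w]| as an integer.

drop 0:l onto floor
drop 1:h onto floor
drop 2:h onto {1:h}
drop 3:h onto {2:h}
drop 4:j onto {0:l}
ground layer = {0:l, 1:h}
drop-orders for the pieces not yet dropped (sum over which currently-grounded one goes next):
  1 to go: {3} 1  {4} 1
  2 to go: {0,4} 1  {2,3} 1  {3,4} 2
  3 to go: {0,3,4} 3  {1,2,3} 1  {2,3,4} 3
  if 0:l drops first: 4 orders
  if 1:h drops first: 6 orders
heap linearizations: 10

10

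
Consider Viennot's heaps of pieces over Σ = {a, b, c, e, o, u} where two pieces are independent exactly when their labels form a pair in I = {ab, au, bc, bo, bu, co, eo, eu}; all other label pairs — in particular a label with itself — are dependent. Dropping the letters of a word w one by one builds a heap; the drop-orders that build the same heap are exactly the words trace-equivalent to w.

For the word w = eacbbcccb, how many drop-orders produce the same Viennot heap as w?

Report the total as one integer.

piece 0:e — minimal
piece 1:a rests on {0:e}
piece 2:c rests on {1:a}
piece 3:b rests on {0:e}
piece 4:b rests on {3:b}
piece 5:c rests on {2:c}
piece 6:c rests on {5:c}
piece 7:c rests on {6:c}
piece 8:b rests on {4:b}
minimal pieces: {0:e}
ways to finish when only these pieces remain (= sum over removing one remaining piece with nothing left below it):
  1 left: {7}→1  {8}→1
  2 left: {4,8}→1  {6,7}→1  {7,8}→2
  3 left: {3,4,8}→1  {4,7,8}→3  {5,6,7}→1  {6,7,8}→3
  4 left: {2,5,6,7}→1  {3,4,7,8}→4  {4,6,7,8}→6  {5,6,7,8}→4
  5 left: {1,2,5,6,7}→1  {2,5,6,7,8}→5  {3,4,6,7,8}→10  {4,5,6,7,8}→10
  6 left: {1,2,5,6,7,8}→6  {2,4,5,6,7,8}→15  {3,4,5,6,7,8}→20
  7 left: {1,2,4,5,6,7,8}→21  {2,3,4,5,6,7,8}→35
  placing 0:e first → 56 extensions

56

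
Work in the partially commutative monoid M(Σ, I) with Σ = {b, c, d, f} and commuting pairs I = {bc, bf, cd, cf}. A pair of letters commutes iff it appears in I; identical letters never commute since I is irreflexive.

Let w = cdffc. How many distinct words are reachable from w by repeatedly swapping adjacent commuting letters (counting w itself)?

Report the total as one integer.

10

#0=c has no predecessor
#1=d has no predecessor
#2=f depends on [1:d]
#3=f depends on [2:f]
#4=c depends on [0:c]
sources: [0:c, 1:d]
N(rest) = Σ N(rest − s) over sources s of rest; N(one piece) = 1:
  size 1 → [3]=1  [4]=1
  size 2 → [0,4]=1  [2,3]=1  [3,4]=2
  size 3 → [0,3,4]=3  [1,2,3]=1  [2,3,4]=3
  first=0(c) contributes 4
  first=1(d) contributes 6
|[w]| = 10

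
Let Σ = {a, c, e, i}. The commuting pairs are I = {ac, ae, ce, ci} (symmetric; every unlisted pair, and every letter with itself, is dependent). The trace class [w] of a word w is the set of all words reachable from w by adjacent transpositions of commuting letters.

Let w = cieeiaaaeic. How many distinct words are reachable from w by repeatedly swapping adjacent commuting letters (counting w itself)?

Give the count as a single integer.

0(c) covers ∅
1(i) covers ∅
2(e) covers 1:i
3(e) covers 2:e
4(i) covers 3:e
5(a) covers 4:i
6(a) covers 5:a
7(a) covers 6:a
8(e) covers 4:i
9(i) covers 7:a, 8:e
10(c) covers 0:c
floor of heap: 0:c, 1:i
completions by unplaced set U, small U first (add the entries for U minus each lowest piece of U):
  |U|=1: {9}:1  {10}:1
  |U|=2: {0,10}:1  {7,9}:1  {8,9}:1  {9,10}:2
  |U|=3: {0,9,10}:3  {6,7,9}:1  {7,8,9}:2  {7,9,10}:3  {8,9,10}:3
  |U|=4: {0,7,9,10}:6  {0,8,9,10}:6  {5,6,7,9}:1  {6,7,8,9}:3  {6,7,9,10}:4  {7,8,9,10}:8
  |U|=5: {0,6,7,9,10}:10  {0,7,8,9,10}:20  {5,6,7,8,9}:4  {5,6,7,9,10}:5  {6,7,8,9,10}:15
  |U|=6: {0,5,6,7,9,10}:15  {0,6,7,8,9,10}:45  {4,5,6,7,8,9}:4  {5,6,7,8,9,10}:24
  |U|=7: {0,5,6,7,8,9,10}:84  {3,4,5,6,7,8,9}:4  {4,5,6,7,8,9,10}:28
  |U|=8: {0,4,5,6,7,8,9,10}:112  {2,3,4,5,6,7,8,9}:4  {3,4,5,6,7,8,9,10}:32
  |U|=9: {0,3,4,5,6,7,8,9,10}:144  {1,2,3,4,5,6,7,8,9}:4  {2,3,4,5,6,7,8,9,10}:36
  start at 0(c): 40
  start at 1(i): 180
sum over floor = 220

220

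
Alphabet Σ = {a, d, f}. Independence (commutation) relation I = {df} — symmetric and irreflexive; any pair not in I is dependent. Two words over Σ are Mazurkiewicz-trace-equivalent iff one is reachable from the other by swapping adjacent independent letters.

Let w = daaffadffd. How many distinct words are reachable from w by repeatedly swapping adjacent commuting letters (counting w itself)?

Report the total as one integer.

6

drop 0:d onto floor
drop 1:a onto {0:d}
drop 2:a onto {1:a}
drop 3:f onto {2:a}
drop 4:f onto {3:f}
drop 5:a onto {4:f}
drop 6:d onto {5:a}
drop 7:f onto {5:a}
drop 8:f onto {7:f}
drop 9:d onto {6:d}
ground layer = {0:d}
drop-orders for the pieces not yet dropped (sum over which currently-grounded one goes next):
  1 to go: {8} 1  {9} 1
  2 to go: {6,9} 1  {7,8} 1  {8,9} 2
  3 to go: {6,8,9} 3  {7,8,9} 3
  4 to go: {6,7,8,9} 6
  5 to go: {5,6,7,8,9} 6
  6 to go: {4,5,6,7,8,9} 6
  7 to go: {3,4,5,6,7,8,9} 6
  8 to go: {2,3,4,5,6,7,8,9} 6
  if 0:d drops first: 6 orders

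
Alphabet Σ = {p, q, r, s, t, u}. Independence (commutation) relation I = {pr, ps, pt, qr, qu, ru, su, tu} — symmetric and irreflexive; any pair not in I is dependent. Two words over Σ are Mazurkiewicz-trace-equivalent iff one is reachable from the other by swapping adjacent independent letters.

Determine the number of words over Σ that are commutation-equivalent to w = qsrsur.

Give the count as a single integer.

6

#0=q has no predecessor
#1=s depends on [0:q]
#2=r depends on [1:s]
#3=s depends on [2:r]
#4=u has no predecessor
#5=r depends on [3:s]
sources: [0:q, 4:u]
N(rest) = Σ N(rest − s) over sources s of rest; N(one piece) = 1:
  size 1 → [4]=1  [5]=1
  size 2 → [3,5]=1  [4,5]=2
  size 3 → [2,3,5]=1  [3,4,5]=3
  size 4 → [1,2,3,5]=1  [2,3,4,5]=4
  first=0(q) contributes 5
  first=4(u) contributes 1
|[w]| = 6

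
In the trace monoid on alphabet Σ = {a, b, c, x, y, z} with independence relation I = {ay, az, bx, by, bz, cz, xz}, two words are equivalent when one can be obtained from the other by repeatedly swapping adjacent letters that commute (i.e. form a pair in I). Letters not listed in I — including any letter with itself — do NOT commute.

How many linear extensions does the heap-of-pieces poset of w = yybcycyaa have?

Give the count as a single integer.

#0=y has no predecessor
#1=y depends on [0:y]
#2=b has no predecessor
#3=c depends on [1:y, 2:b]
#4=y depends on [3:c]
#5=c depends on [4:y]
#6=y depends on [5:c]
#7=a depends on [5:c]
#8=a depends on [7:a]
sources: [0:y, 2:b]
N(rest) = Σ N(rest − s) over sources s of rest; N(one piece) = 1:
  size 1 → [6]=1  [8]=1
  size 2 → [6,8]=2  [7,8]=1
  size 3 → [6,7,8]=3
  size 4 → [5,6,7,8]=3
  size 5 → [4,5,6,7,8]=3
  size 6 → [3,4,5,6,7,8]=3
  size 7 → [1,3,4,5,6,7,8]=3  [2,3,4,5,6,7,8]=3
  first=0(y) contributes 6
  first=2(b) contributes 3
|[w]| = 9

9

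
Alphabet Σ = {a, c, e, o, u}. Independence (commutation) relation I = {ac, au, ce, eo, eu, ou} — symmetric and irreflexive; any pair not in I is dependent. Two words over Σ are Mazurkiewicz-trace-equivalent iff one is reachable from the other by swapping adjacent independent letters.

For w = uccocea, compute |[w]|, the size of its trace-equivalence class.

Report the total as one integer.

11

#0=u has no predecessor
#1=c depends on [0:u]
#2=c depends on [1:c]
#3=o depends on [2:c]
#4=c depends on [3:o]
#5=e has no predecessor
#6=a depends on [3:o, 5:e]
sources: [0:u, 5:e]
N(rest) = Σ N(rest − s) over sources s of rest; N(one piece) = 1:
  size 1 → [4]=1  [6]=1
  size 2 → [4,6]=2  [5,6]=1
  size 3 → [3,4,6]=2  [4,5,6]=3
  size 4 → [2,3,4,6]=2  [3,4,5,6]=5
  size 5 → [1,2,3,4,6]=2  [2,3,4,5,6]=7
  first=0(u) contributes 9
  first=5(e) contributes 2
|[w]| = 11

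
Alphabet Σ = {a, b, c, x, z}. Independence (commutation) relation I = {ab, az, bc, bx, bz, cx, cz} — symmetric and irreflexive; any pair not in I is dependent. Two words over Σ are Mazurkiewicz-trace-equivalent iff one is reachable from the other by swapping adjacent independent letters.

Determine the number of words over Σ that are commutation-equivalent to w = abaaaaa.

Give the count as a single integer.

drop 0:a onto floor
drop 1:b onto floor
drop 2:a onto {0:a}
drop 3:a onto {2:a}
drop 4:a onto {3:a}
drop 5:a onto {4:a}
drop 6:a onto {5:a}
ground layer = {0:a, 1:b}
drop-orders for the pieces not yet dropped (sum over which currently-grounded one goes next):
  1 to go: {1} 1  {6} 1
  2 to go: {1,6} 2  {5,6} 1
  3 to go: {1,5,6} 3  {4,5,6} 1
  4 to go: {1,4,5,6} 4  {3,4,5,6} 1
  5 to go: {1,3,4,5,6} 5  {2,3,4,5,6} 1
  if 0:a drops first: 6 orders
  if 1:b drops first: 1 orders
heap linearizations: 7

7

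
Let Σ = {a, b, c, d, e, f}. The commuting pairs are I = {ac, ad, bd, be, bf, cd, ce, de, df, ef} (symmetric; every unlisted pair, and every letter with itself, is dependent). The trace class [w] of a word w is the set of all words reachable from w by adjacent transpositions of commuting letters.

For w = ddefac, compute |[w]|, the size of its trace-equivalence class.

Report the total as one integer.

75

drop 0:d onto floor
drop 1:d onto {0:d}
drop 2:e onto floor
drop 3:f onto floor
drop 4:a onto {2:e, 3:f}
drop 5:c onto {3:f}
ground layer = {0:d, 2:e, 3:f}
drop-orders for the pieces not yet dropped (sum over which currently-grounded one goes next):
  1 to go: {1} 1  {4} 1  {5} 1
  2 to go: {0,1} 1  {1,4} 2  {1,5} 2  {2,4} 1  {4,5} 2
  3 to go: {0,1,4} 3  {0,1,5} 3  {1,2,4} 3  {1,4,5} 6  {2,4,5} 3  {3,4,5} 2
  4 to go: {0,1,2,4} 6  {0,1,4,5} 12  {1,2,4,5} 12  {1,3,4,5} 8  {2,3,4,5} 5
  if 0:d drops first: 25 orders
  if 2:e drops first: 20 orders
  if 3:f drops first: 30 orders
heap linearizations: 75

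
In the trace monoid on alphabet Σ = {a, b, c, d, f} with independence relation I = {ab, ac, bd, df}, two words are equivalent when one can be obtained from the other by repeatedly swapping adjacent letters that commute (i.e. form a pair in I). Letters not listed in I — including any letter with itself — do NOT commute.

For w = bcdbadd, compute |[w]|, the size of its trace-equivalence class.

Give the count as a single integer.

0(b) covers ∅
1(c) covers 0:b
2(d) covers 1:c
3(b) covers 1:c
4(a) covers 2:d
5(d) covers 4:a
6(d) covers 5:d
floor of heap: 0:b
completions by unplaced set U, small U first (add the entries for U minus each lowest piece of U):
  |U|=1: {3}:1  {6}:1
  |U|=2: {3,6}:2  {5,6}:1
  |U|=3: {3,5,6}:3  {4,5,6}:1
  |U|=4: {2,4,5,6}:1  {3,4,5,6}:4
  |U|=5: {2,3,4,5,6}:5
  start at 0(b): 5

5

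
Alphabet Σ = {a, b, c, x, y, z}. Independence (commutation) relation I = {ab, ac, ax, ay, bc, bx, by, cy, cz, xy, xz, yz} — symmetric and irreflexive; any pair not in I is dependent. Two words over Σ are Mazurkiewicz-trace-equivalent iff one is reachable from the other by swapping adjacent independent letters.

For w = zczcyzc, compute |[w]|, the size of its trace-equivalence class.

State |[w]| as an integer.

#0=z has no predecessor
#1=c has no predecessor
#2=z depends on [0:z]
#3=c depends on [1:c]
#4=y has no predecessor
#5=z depends on [2:z]
#6=c depends on [3:c]
sources: [0:z, 1:c, 4:y]
N(rest) = Σ N(rest − s) over sources s of rest; N(one piece) = 1:
  size 1 → [4]=1  [5]=1  [6]=1
  size 2 → [2,5]=1  [3,6]=1  [4,5]=2  [4,6]=2  [5,6]=2
  size 3 → [0,2,5]=1  [1,3,6]=1  [2,4,5]=3  [2,5,6]=3  [3,4,6]=3  [3,5,6]=3  [4,5,6]=6
  size 4 → [0,2,4,5]=4  [0,2,5,6]=4  [1,3,4,6]=4  [1,3,5,6]=4  [2,3,5,6]=6  [2,4,5,6]=12  [3,4,5,6]=12
  size 5 → [0,2,3,5,6]=10  [0,2,4,5,6]=20  [1,2,3,5,6]=10  [1,3,4,5,6]=20  [2,3,4,5,6]=30
  first=0(z) contributes 60
  first=1(c) contributes 60
  first=4(y) contributes 20
|[w]| = 140

140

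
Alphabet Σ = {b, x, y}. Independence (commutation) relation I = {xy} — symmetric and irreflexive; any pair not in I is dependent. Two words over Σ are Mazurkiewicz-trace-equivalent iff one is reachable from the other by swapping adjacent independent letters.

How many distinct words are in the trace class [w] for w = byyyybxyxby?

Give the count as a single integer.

3

drop 0:b onto floor
drop 1:y onto {0:b}
drop 2:y onto {1:y}
drop 3:y onto {2:y}
drop 4:y onto {3:y}
drop 5:b onto {4:y}
drop 6:x onto {5:b}
drop 7:y onto {5:b}
drop 8:x onto {6:x}
drop 9:b onto {7:y, 8:x}
drop 10:y onto {9:b}
ground layer = {0:b}
drop-orders for the pieces not yet dropped (sum over which currently-grounded one goes next):
  1 to go: {10} 1
  2 to go: {9,10} 1
  3 to go: {7,9,10} 1  {8,9,10} 1
  4 to go: {6,8,9,10} 1  {7,8,9,10} 2
  5 to go: {6,7,8,9,10} 3
  6 to go: {5,6,7,8,9,10} 3
  7 to go: {4,5,6,7,8,9,10} 3
  8 to go: {3,4,5,6,7,8,9,10} 3
  9 to go: {2,3,4,5,6,7,8,9,10} 3
  if 0:b drops first: 3 orders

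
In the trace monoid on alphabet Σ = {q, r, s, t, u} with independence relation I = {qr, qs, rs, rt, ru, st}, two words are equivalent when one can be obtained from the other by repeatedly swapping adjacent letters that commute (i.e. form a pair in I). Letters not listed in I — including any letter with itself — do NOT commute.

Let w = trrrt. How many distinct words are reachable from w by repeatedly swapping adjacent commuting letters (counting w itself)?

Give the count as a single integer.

10

#0=t has no predecessor
#1=r has no predecessor
#2=r depends on [1:r]
#3=r depends on [2:r]
#4=t depends on [0:t]
sources: [0:t, 1:r]
N(rest) = Σ N(rest − s) over sources s of rest; N(one piece) = 1:
  size 1 → [3]=1  [4]=1
  size 2 → [0,4]=1  [2,3]=1  [3,4]=2
  size 3 → [0,3,4]=3  [1,2,3]=1  [2,3,4]=3
  first=0(t) contributes 4
  first=1(r) contributes 6
|[w]| = 10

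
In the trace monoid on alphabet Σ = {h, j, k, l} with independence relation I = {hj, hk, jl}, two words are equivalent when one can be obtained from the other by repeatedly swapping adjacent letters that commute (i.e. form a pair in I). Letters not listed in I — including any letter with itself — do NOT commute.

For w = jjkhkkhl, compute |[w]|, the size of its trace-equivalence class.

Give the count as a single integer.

21

0(j) covers ∅
1(j) covers 0:j
2(k) covers 1:j
3(h) covers ∅
4(k) covers 2:k
5(k) covers 4:k
6(h) covers 3:h
7(l) covers 5:k, 6:h
floor of heap: 0:j, 3:h
completions by unplaced set U, small U first (add the entries for U minus each lowest piece of U):
  |U|=1: {7}:1
  |U|=2: {5,7}:1  {6,7}:1
  |U|=3: {3,6,7}:1  {4,5,7}:1  {5,6,7}:2
  |U|=4: {2,4,5,7}:1  {3,5,6,7}:3  {4,5,6,7}:3
  |U|=5: {1,2,4,5,7}:1  {2,4,5,6,7}:4  {3,4,5,6,7}:6
  |U|=6: {0,1,2,4,5,7}:1  {1,2,4,5,6,7}:5  {2,3,4,5,6,7}:10
  start at 0(j): 15
  start at 3(h): 6
sum over floor = 21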